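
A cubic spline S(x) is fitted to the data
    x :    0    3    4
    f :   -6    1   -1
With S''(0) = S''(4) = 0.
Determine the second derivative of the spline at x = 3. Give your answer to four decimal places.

Let m_i = S''(x_i). Step sizes h_i = 3, 1; slopes of the chords Δ_i = (y_(i+1) - y_i)/h_i = 7/3, -2.
  3·m_0 + 8·m_1 + 1·m_2 = 6(Δ_1 - Δ_0) = -26
Natural end conditions: m_0 = m_2 = 0.
Forward elimination and back-substitution give m_0 = 0, m_1 = -13/4, m_2 = 0.

-3.2500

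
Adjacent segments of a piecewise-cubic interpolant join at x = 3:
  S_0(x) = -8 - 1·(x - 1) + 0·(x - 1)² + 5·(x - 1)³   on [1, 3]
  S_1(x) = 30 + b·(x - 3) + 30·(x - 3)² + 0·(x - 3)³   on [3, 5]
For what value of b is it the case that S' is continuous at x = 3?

S_0'(x) = -1 + 0·(x - 1) + 15·(x - 1)², so S_0'(3) = 59. On the right, S_1'(3) = b, so b = 59.

59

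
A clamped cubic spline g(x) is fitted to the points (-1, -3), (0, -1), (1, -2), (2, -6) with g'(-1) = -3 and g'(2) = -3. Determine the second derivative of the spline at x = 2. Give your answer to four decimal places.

4.8000

With M_i denoting the second derivative at x_i, h_i = 1, 1, 1, and Δ_i = (y_(i+1) − y_i)/h_i = 2, -1, -4:
  1·M_0 + 4·M_1 + 1·M_2 = 6(Δ_1 - Δ_0) = -18
  1·M_1 + 4·M_2 + 1·M_3 = 6(Δ_2 - Δ_1) = -18
Clamped end conditions give two more equations: 2h_0·M_0 + h_0·M_1 = 6(Δ_0 - g'(-1)) = 30 and h_2·M_2 + 2h_2·M_3 = 6(g'(2) - Δ_2) = 6.
Hence M_0 = 96/5, M_1 = -42/5, M_2 = -18/5, M_3 = 24/5.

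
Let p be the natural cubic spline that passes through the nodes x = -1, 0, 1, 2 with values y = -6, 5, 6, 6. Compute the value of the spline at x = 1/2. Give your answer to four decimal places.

Let M_i = p''(x_i). Step sizes h_i = 1, 1, 1; slopes of the chords Δ_i = (y_(i+1) - y_i)/h_i = 11, 1, 0.
  1·M_0 + 4·M_1 + 1·M_2 = 6(Δ_1 - Δ_0) = -60
  1·M_1 + 4·M_2 + 1·M_3 = 6(Δ_2 - Δ_1) = -6
Natural end conditions: M_0 = M_3 = 0.
Solving: M_0 = 0, M_1 = -78/5, M_2 = 12/5, M_3 = 0.
On [0, 1], p(x) = 5 + 29/5·x - 39/5·x² + 3·x³.
With x = 1/2: p(1/2) = 253/40.

6.3250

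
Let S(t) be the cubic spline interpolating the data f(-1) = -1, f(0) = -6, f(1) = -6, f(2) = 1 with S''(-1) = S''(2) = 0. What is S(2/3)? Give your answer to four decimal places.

With σ_i denoting the second derivative at x_i, h_i = 1, 1, 1, and Δ_i = (y_(i+1) − y_i)/h_i = -5, 0, 7:
  1·σ_0 + 4·σ_1 + 1·σ_2 = 6(Δ_1 - Δ_0) = 30
  1·σ_1 + 4·σ_2 + 1·σ_3 = 6(Δ_2 - Δ_1) = 42
Natural end conditions: σ_0 = σ_3 = 0.
Hence σ_0 = 0, σ_1 = 26/5, σ_2 = 46/5, σ_3 = 0.
On [0, 1], S(t) = -6 - 49/15·t + 13/5·t² + 2/3·t³.
With t = 2/3: S(2/3) = -2764/405.

-6.8247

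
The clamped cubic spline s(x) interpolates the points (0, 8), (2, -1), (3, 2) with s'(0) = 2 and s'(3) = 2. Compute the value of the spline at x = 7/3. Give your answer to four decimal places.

Put M_i = s'' at the i-th knot. Here h = (2, 1) and Δ = (-9/2, 3), so the interior equations h_(i-1)·M_(i-1) + 2(h_(i-1)+h_i)·M_i + h_i·M_(i+1) = 6(Δ_i − Δ_(i-1)) read
  2·M_0 + 6·M_1 + 1·M_2 = 6(Δ_1 - Δ_0) = 45
Clamped end conditions give two more equations: 2h_0·M_0 + h_0·M_1 = 6(Δ_0 - s'(0)) = -39 and h_1·M_1 + 2h_1·M_2 = 6(s'(3) - Δ_1) = -6.
Forward elimination and back-substitution give M_0 = -69/4, M_1 = 15, M_2 = -21/2.
On [2, 3], s(x) = -1 - 1/4·(x - 2) + 15/2·(x - 2)² - 17/4·(x - 2)³.
With (x - 2) = 1/3: s(7/3) = -11/27.

-0.4074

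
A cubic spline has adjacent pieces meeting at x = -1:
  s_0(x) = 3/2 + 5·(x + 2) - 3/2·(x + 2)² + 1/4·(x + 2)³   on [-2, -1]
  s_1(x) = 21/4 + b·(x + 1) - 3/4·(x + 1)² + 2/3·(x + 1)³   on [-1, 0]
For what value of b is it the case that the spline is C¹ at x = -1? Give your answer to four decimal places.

2.7500

s_0'(x) = 5 - 3·(x + 2) + 3/4·(x + 2)², so s_0'(-1) = 11/4. On the right, s_1'(-1) = b, so b = 11/4.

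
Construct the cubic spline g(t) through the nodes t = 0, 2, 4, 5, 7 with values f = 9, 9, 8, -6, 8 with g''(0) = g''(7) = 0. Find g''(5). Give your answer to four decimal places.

24.1641

Put M_i = g'' at the i-th knot. Here h = (2, 2, 1, 2) and Δ = (0, -1/2, -14, 7), so the interior equations h_(i-1)·M_(i-1) + 2(h_(i-1)+h_i)·M_i + h_i·M_(i+1) = 6(Δ_i − Δ_(i-1)) read
  2·M_0 + 8·M_1 + 2·M_2 = 6(Δ_1 - Δ_0) = -3
  2·M_1 + 6·M_2 + 1·M_3 = 6(Δ_2 - Δ_1) = -81
  1·M_2 + 6·M_3 + 2·M_4 = 6(Δ_3 - Δ_2) = 126
Natural end conditions: M_0 = M_4 = 0.
Forward elimination and back-substitution give M_0 = 0, M_1 = 1119/256, M_2 = -1215/64, M_3 = 3093/128, M_4 = 0.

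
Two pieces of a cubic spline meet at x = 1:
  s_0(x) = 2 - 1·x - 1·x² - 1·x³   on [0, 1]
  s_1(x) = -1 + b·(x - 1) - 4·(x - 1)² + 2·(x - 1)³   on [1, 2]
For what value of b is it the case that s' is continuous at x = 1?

-6

s_0'(x) = -1 - 2·x - 3·x², so s_0'(1) = -6. On the right, s_1'(1) = b, so b = -6.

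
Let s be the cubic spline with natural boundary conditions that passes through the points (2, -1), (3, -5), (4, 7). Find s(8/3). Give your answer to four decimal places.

Let M_i = s''(x_i). Step sizes h_i = 1, 1; slopes of the chords Δ_i = (y_(i+1) - y_i)/h_i = -4, 12.
  1·M_0 + 4·M_1 + 1·M_2 = 6(Δ_1 - Δ_0) = 96
Natural end conditions: M_0 = M_2 = 0.
Forward elimination and back-substitution give M_0 = 0, M_1 = 24, M_2 = 0.
On [2, 3], s(t) = -1 - 8·(t - 2) + 0·(t - 2)² + 4·(t - 2)³.
With (t - 2) = 2/3: s(8/3) = -139/27.

-5.1481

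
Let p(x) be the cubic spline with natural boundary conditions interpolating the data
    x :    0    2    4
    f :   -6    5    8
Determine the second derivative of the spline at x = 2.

With σ_i denoting the second derivative at x_i, h_i = 2, 2, and Δ_i = (y_(i+1) − y_i)/h_i = 11/2, 3/2:
  2·σ_0 + 8·σ_1 + 2·σ_2 = 6(Δ_1 - Δ_0) = -24
Natural end conditions: σ_0 = σ_2 = 0.
Forward elimination and back-substitution give σ_0 = 0, σ_1 = -3, σ_2 = 0.

-3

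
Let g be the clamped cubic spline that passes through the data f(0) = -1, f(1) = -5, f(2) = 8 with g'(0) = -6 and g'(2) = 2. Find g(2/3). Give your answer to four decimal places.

Put M_i = g'' at the i-th knot. Here h = (1, 1) and Δ = (-4, 13), so the interior equations h_(i-1)·M_(i-1) + 2(h_(i-1)+h_i)·M_i + h_i·M_(i+1) = 6(Δ_i − Δ_(i-1)) read
  1·M_0 + 4·M_1 + 1·M_2 = 6(Δ_1 - Δ_0) = 102
Clamped end conditions give two more equations: 2h_0·M_0 + h_0·M_1 = 6(Δ_0 - g'(0)) = 12 and h_1·M_1 + 2h_1·M_2 = 6(g'(2) - Δ_1) = -66.
Solving the tridiagonal system: M_0 = -31/2, M_1 = 43, M_2 = -109/2.
On [0, 1], g(x) = -1 - 6·x - 31/4·x² + 39/4·x³.
With x = 2/3: g(2/3) = -50/9.

-5.5556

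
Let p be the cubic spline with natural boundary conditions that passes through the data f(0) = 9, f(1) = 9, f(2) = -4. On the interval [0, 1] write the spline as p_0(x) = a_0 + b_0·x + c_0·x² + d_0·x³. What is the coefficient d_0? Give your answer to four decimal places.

Let m_i = p''(x_i). Step sizes h_i = 1, 1; slopes of the chords Δ_i = (y_(i+1) - y_i)/h_i = 0, -13.
  1·m_0 + 4·m_1 + 1·m_2 = 6(Δ_1 - Δ_0) = -78
Natural end conditions: m_0 = m_2 = 0.
Hence m_0 = 0, m_1 = -39/2, m_2 = 0.
On [0, 1], with p_0(x) = a_0 + b_0·x + c_0·x² + d_0·x³: c_0 = m_0/2 = 0, d_0 = (m_1 - m_0)/(6h_0) = -13/4, b_0 = Δ_0 - h_0(2m_0 + m_1)/6 = 13/4.

-3.2500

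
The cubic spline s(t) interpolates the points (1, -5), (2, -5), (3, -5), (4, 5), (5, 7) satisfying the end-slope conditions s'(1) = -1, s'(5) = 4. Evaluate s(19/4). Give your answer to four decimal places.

Write M_i for s''(x_i). With h_i = 1, 1, 1, 1 and divided differences Δ_i = 0, 0, 10, 2, the continuity of s' gives the tridiagonal system
  1·M_0 + 4·M_1 + 1·M_2 = 6(Δ_1 - Δ_0) = 0
  1·M_1 + 4·M_2 + 1·M_3 = 6(Δ_2 - Δ_1) = 60
  1·M_2 + 4·M_3 + 1·M_4 = 6(Δ_3 - Δ_2) = -48
Clamped end conditions give two more equations: 2h_0·M_0 + h_0·M_1 = 6(Δ_0 - s'(1)) = 6 and h_3·M_3 + 2h_3·M_4 = 6(s'(5) - Δ_3) = 12.
Solving the tridiagonal system: M_0 = 185/28, M_1 = -101/14, M_2 = 89/4, M_3 = -305/14, M_4 = 473/28.
On [4, 5], s(t) = 5 + 361/56·(t - 4) - 305/28·(t - 4)² + 361/56·(t - 4)³.
With (t - 4) = 3/4: s(19/4) = 23035/3584.

6.4272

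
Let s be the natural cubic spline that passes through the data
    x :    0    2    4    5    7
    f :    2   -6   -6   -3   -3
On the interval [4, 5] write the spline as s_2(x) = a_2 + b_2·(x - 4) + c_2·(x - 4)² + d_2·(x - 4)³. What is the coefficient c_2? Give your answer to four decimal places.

1.4063

Write M_i for s''(x_i). With h_i = 2, 2, 1, 2 and divided differences Δ_i = -4, 0, 3, 0, the continuity of s' gives the tridiagonal system
  2·M_0 + 8·M_1 + 2·M_2 = 6(Δ_1 - Δ_0) = 24
  2·M_1 + 6·M_2 + 1·M_3 = 6(Δ_2 - Δ_1) = 18
  1·M_2 + 6·M_3 + 2·M_4 = 6(Δ_3 - Δ_2) = -18
Natural end conditions: M_0 = M_4 = 0.
Hence M_0 = 0, M_1 = 147/64, M_2 = 45/16, M_3 = -111/32, M_4 = 0.
On [4, 5], with s_2(x) = a_2 + b_2·(x - 4) + c_2·(x - 4)² + d_2·(x - 4)³: c_2 = M_2/2 = 45/32, d_2 = (M_3 - M_2)/(6h_2) = -67/64, b_2 = Δ_2 - h_2(2M_2 + M_3)/6 = 169/64.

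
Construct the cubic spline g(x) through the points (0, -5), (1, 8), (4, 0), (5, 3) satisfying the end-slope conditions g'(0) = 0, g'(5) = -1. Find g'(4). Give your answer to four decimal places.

Write m_i for g''(x_i). With h_i = 1, 3, 1 and divided differences Δ_i = 13, -8/3, 3, the continuity of g' gives the tridiagonal system
  1·m_0 + 8·m_1 + 3·m_2 = 6(Δ_1 - Δ_0) = -94
  3·m_1 + 8·m_2 + 1·m_3 = 6(Δ_2 - Δ_1) = 34
Clamped end conditions give two more equations: 2h_0·m_0 + h_0·m_1 = 6(Δ_0 - g'(0)) = 78 and h_2·m_2 + 2h_2·m_3 = 6(g'(5) - Δ_2) = -24.
Hence m_0 = 3214/63, m_1 = -1514/63, m_2 = 992/63, m_3 = -1252/63.
On [4, 5], g'(x) = b_2 + 2c_2·(x - 4) + 3d_2·(x - 4)² with b_2 = Δ_2 - h_2(2m_2 + m_3)/6 = 67/63, c_2 = m_2/2 = 496/63, d_2 = (m_3 - m_2)/(6h_2) = -374/63. So g'(4) = 67/63.

1.0635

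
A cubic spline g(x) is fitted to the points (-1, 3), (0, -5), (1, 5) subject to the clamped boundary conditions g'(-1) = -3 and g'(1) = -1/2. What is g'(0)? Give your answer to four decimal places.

2.3750

Let M_i = g''(x_i). Step sizes h_i = 1, 1; slopes of the chords Δ_i = (y_(i+1) - y_i)/h_i = -8, 10.
  1·M_0 + 4·M_1 + 1·M_2 = 6(Δ_1 - Δ_0) = 108
Clamped end conditions give two more equations: 2h_0·M_0 + h_0·M_1 = 6(Δ_0 - g'(-1)) = -30 and h_1·M_1 + 2h_1·M_2 = 6(g'(1) - Δ_1) = -63.
Forward elimination and back-substitution give M_0 = -163/4, M_1 = 103/2, M_2 = -229/4.
On [0, 1], g'(x) = b_1 + 2c_1·x + 3d_1·x² with b_1 = Δ_1 - h_1(2M_1 + M_2)/6 = 19/8, c_1 = M_1/2 = 103/4, d_1 = (M_2 - M_1)/(6h_1) = -145/8. So g'(0) = 19/8.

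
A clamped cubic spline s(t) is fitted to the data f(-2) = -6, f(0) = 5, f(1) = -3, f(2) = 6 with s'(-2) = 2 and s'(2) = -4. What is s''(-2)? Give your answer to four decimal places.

19.2273

With M_i denoting the second derivative at x_i, h_i = 2, 1, 1, and Δ_i = (y_(i+1) − y_i)/h_i = 11/2, -8, 9:
  2·M_0 + 6·M_1 + 1·M_2 = 6(Δ_1 - Δ_0) = -81
  1·M_1 + 4·M_2 + 1·M_3 = 6(Δ_2 - Δ_1) = 102
Clamped end conditions give two more equations: 2h_0·M_0 + h_0·M_1 = 6(Δ_0 - s'(-2)) = 21 and h_2·M_2 + 2h_2·M_3 = 6(s'(2) - Δ_2) = -78.
Solving: M_0 = 423/22, M_1 = -615/22, M_2 = 531/11, M_3 = -1389/22.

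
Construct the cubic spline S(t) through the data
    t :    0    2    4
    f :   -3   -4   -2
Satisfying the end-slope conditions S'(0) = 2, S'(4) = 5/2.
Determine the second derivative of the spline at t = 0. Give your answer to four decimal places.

-4.7500

Put m_i = S'' at the i-th knot. Here h = (2, 2) and Δ = (-1/2, 1), so the interior equations h_(i-1)·m_(i-1) + 2(h_(i-1)+h_i)·m_i + h_i·m_(i+1) = 6(Δ_i − Δ_(i-1)) read
  2·m_0 + 8·m_1 + 2·m_2 = 6(Δ_1 - Δ_0) = 9
Clamped end conditions give two more equations: 2h_0·m_0 + h_0·m_1 = 6(Δ_0 - S'(0)) = -15 and h_1·m_1 + 2h_1·m_2 = 6(S'(4) - Δ_1) = 9.
Hence m_0 = -19/4, m_1 = 2, m_2 = 5/4.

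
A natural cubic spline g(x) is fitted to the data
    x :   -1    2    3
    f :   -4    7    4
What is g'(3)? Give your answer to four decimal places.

With M_i denoting the second derivative at x_i, h_i = 3, 1, and Δ_i = (y_(i+1) − y_i)/h_i = 11/3, -3:
  3·M_0 + 8·M_1 + 1·M_2 = 6(Δ_1 - Δ_0) = -40
Natural end conditions: M_0 = M_2 = 0.
Solving the tridiagonal system: M_0 = 0, M_1 = -5, M_2 = 0.
On [2, 3], g'(x) = b_1 + 2c_1·(x - 2) + 3d_1·(x - 2)² with b_1 = Δ_1 - h_1(2M_1 + M_2)/6 = -4/3, c_1 = M_1/2 = -5/2, d_1 = (M_2 - M_1)/(6h_1) = 5/6. So g'(3) = -23/6.

-3.8333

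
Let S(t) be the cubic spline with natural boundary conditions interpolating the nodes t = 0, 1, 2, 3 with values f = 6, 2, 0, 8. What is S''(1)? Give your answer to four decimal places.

Put m_i = S'' at the i-th knot. Here h = (1, 1, 1) and Δ = (-4, -2, 8), so the interior equations h_(i-1)·m_(i-1) + 2(h_(i-1)+h_i)·m_i + h_i·m_(i+1) = 6(Δ_i − Δ_(i-1)) read
  1·m_0 + 4·m_1 + 1·m_2 = 6(Δ_1 - Δ_0) = 12
  1·m_1 + 4·m_2 + 1·m_3 = 6(Δ_2 - Δ_1) = 60
Natural end conditions: m_0 = m_3 = 0.
Hence m_0 = 0, m_1 = -4/5, m_2 = 76/5, m_3 = 0.

-0.8000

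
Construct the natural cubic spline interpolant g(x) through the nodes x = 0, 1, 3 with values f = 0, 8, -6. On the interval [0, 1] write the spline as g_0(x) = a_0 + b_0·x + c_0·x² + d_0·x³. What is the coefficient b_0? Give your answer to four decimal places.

10.5000

With m_i denoting the second derivative at x_i, h_i = 1, 2, and Δ_i = (y_(i+1) − y_i)/h_i = 8, -7:
  1·m_0 + 6·m_1 + 2·m_2 = 6(Δ_1 - Δ_0) = -90
Natural end conditions: m_0 = m_2 = 0.
Forward elimination and back-substitution give m_0 = 0, m_1 = -15, m_2 = 0.
On [0, 1], with g_0(x) = a_0 + b_0·x + c_0·x² + d_0·x³: c_0 = m_0/2 = 0, d_0 = (m_1 - m_0)/(6h_0) = -5/2, b_0 = Δ_0 - h_0(2m_0 + m_1)/6 = 21/2.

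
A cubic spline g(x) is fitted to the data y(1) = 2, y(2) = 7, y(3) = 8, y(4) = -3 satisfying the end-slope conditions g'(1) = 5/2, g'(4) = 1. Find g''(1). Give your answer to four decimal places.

With M_i denoting the second derivative at x_i, h_i = 1, 1, 1, and Δ_i = (y_(i+1) − y_i)/h_i = 5, 1, -11:
  1·M_0 + 4·M_1 + 1·M_2 = 6(Δ_1 - Δ_0) = -24
  1·M_1 + 4·M_2 + 1·M_3 = 6(Δ_2 - Δ_1) = -72
Clamped end conditions give two more equations: 2h_0·M_0 + h_0·M_1 = 6(Δ_0 - g'(1)) = 15 and h_2·M_2 + 2h_2·M_3 = 6(g'(4) - Δ_2) = 72.
Solving: M_0 = 38/5, M_1 = -1/5, M_2 = -154/5, M_3 = 257/5.

7.6000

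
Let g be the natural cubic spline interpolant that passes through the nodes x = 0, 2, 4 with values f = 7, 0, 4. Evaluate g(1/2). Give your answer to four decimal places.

4.6055

Write m_i for g''(x_i). With h_i = 2, 2 and divided differences Δ_i = -7/2, 2, the continuity of g' gives the tridiagonal system
  2·m_0 + 8·m_1 + 2·m_2 = 6(Δ_1 - Δ_0) = 33
Natural end conditions: m_0 = m_2 = 0.
Solving the tridiagonal system: m_0 = 0, m_1 = 33/8, m_2 = 0.
On [0, 2], g(x) = 7 - 39/8·x + 0·x² + 11/32·x³.
With x = 1/2: g(1/2) = 1179/256.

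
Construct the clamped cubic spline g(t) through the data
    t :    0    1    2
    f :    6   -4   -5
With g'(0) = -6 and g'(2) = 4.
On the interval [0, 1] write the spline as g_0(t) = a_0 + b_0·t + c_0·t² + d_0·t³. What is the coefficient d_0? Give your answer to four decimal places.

6.2500

With M_i denoting the second derivative at x_i, h_i = 1, 1, and Δ_i = (y_(i+1) − y_i)/h_i = -10, -1:
  1·M_0 + 4·M_1 + 1·M_2 = 6(Δ_1 - Δ_0) = 54
Clamped end conditions give two more equations: 2h_0·M_0 + h_0·M_1 = 6(Δ_0 - g'(0)) = -24 and h_1·M_1 + 2h_1·M_2 = 6(g'(2) - Δ_1) = 30.
Solving: M_0 = -41/2, M_1 = 17, M_2 = 13/2.
On [0, 1], with g_0(t) = a_0 + b_0·t + c_0·t² + d_0·t³: c_0 = M_0/2 = -41/4, d_0 = (M_1 - M_0)/(6h_0) = 25/4, b_0 = Δ_0 - h_0(2M_0 + M_1)/6 = -6.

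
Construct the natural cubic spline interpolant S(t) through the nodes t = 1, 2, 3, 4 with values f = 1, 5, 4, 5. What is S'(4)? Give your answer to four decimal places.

1.8667

Write σ_i for S''(x_i). With h_i = 1, 1, 1 and divided differences Δ_i = 4, -1, 1, the continuity of S' gives the tridiagonal system
  1·σ_0 + 4·σ_1 + 1·σ_2 = 6(Δ_1 - Δ_0) = -30
  1·σ_1 + 4·σ_2 + 1·σ_3 = 6(Δ_2 - Δ_1) = 12
Natural end conditions: σ_0 = σ_3 = 0.
Solving: σ_0 = 0, σ_1 = -44/5, σ_2 = 26/5, σ_3 = 0.
On [3, 4], S'(t) = b_2 + 2c_2·(t - 3) + 3d_2·(t - 3)² with b_2 = Δ_2 - h_2(2σ_2 + σ_3)/6 = -11/15, c_2 = σ_2/2 = 13/5, d_2 = (σ_3 - σ_2)/(6h_2) = -13/15. So S'(4) = 28/15.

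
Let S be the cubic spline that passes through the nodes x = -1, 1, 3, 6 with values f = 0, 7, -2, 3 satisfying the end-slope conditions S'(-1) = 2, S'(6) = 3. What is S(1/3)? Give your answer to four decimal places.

5.5896

Put M_i = S'' at the i-th knot. Here h = (2, 2, 3) and Δ = (7/2, -9/2, 5/3), so the interior equations h_(i-1)·M_(i-1) + 2(h_(i-1)+h_i)·M_i + h_i·M_(i+1) = 6(Δ_i − Δ_(i-1)) read
  2·M_0 + 8·M_1 + 2·M_2 = 6(Δ_1 - Δ_0) = -48
  2·M_1 + 10·M_2 + 3·M_3 = 6(Δ_2 - Δ_1) = 37
Clamped end conditions give two more equations: 2h_0·M_0 + h_0·M_1 = 6(Δ_0 - S'(-1)) = 9 and h_2·M_2 + 2h_2·M_3 = 6(S'(6) - Δ_2) = 8.
Solving the tridiagonal system: M_0 = 254/37, M_1 = -683/74, M_2 = 224/37, M_3 = -188/111.
On [-1, 1], S(x) = 0 + 2·(x + 1) + 127/37·(x + 1)² - 397/296·(x + 1)³.
With (x + 1) = 4/3: S(1/3) = 5584/999.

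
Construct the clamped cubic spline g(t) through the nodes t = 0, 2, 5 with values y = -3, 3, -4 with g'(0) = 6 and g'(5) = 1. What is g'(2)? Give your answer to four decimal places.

Put σ_i = g'' at the i-th knot. Here h = (2, 3) and Δ = (3, -7/3), so the interior equations h_(i-1)·σ_(i-1) + 2(h_(i-1)+h_i)·σ_i + h_i·σ_(i+1) = 6(Δ_i − Δ_(i-1)) read
  2·σ_0 + 10·σ_1 + 3·σ_2 = 6(Δ_1 - Δ_0) = -32
Clamped end conditions give two more equations: 2h_0·σ_0 + h_0·σ_1 = 6(Δ_0 - g'(0)) = -18 and h_1·σ_1 + 2h_1·σ_2 = 6(g'(5) - Δ_1) = 20.
Hence σ_0 = -23/10, σ_1 = -22/5, σ_2 = 83/15.
On [2, 5], g'(t) = b_1 + 2c_1·(t - 2) + 3d_1·(t - 2)² with b_1 = Δ_1 - h_1(2σ_1 + σ_2)/6 = -7/10, c_1 = σ_1/2 = -11/5, d_1 = (σ_2 - σ_1)/(6h_1) = 149/270. So g'(2) = -7/10.

-0.7000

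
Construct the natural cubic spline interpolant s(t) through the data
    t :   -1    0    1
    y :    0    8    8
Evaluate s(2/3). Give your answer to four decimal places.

Write M_i for s''(x_i). With h_i = 1, 1 and divided differences Δ_i = 8, 0, the continuity of s' gives the tridiagonal system
  1·M_0 + 4·M_1 + 1·M_2 = 6(Δ_1 - Δ_0) = -48
Natural end conditions: M_0 = M_2 = 0.
Solving: M_0 = 0, M_1 = -12, M_2 = 0.
On [0, 1], s(t) = 8 + 4·t - 6·t² + 2·t³.
With t = 2/3: s(2/3) = 232/27.

8.5926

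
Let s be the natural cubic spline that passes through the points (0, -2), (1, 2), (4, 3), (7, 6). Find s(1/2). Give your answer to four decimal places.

Put M_i = s'' at the i-th knot. Here h = (1, 3, 3) and Δ = (4, 1/3, 1), so the interior equations h_(i-1)·M_(i-1) + 2(h_(i-1)+h_i)·M_i + h_i·M_(i+1) = 6(Δ_i − Δ_(i-1)) read
  1·M_0 + 8·M_1 + 3·M_2 = 6(Δ_1 - Δ_0) = -22
  3·M_1 + 12·M_2 + 3·M_3 = 6(Δ_2 - Δ_1) = 4
Natural end conditions: M_0 = M_3 = 0.
Solving: M_0 = 0, M_1 = -92/29, M_2 = 98/87, M_3 = 0.
On [0, 1], s(t) = -2 + 394/87·t + 0·t² - 46/87·t³.
With t = 1/2: s(1/2) = 23/116.

0.1983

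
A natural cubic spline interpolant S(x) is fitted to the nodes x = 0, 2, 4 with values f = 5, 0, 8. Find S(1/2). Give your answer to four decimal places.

2.9883

Let m_i = S''(x_i). Step sizes h_i = 2, 2; slopes of the chords Δ_i = (y_(i+1) - y_i)/h_i = -5/2, 4.
  2·m_0 + 8·m_1 + 2·m_2 = 6(Δ_1 - Δ_0) = 39
Natural end conditions: m_0 = m_2 = 0.
Solving: m_0 = 0, m_1 = 39/8, m_2 = 0.
On [0, 2], S(x) = 5 - 33/8·x + 0·x² + 13/32·x³.
With x = 1/2: S(1/2) = 765/256.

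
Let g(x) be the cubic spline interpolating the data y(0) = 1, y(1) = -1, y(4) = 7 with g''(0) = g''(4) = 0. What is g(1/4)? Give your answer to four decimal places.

0.3633

Put M_i = g'' at the i-th knot. Here h = (1, 3) and Δ = (-2, 8/3), so the interior equations h_(i-1)·M_(i-1) + 2(h_(i-1)+h_i)·M_i + h_i·M_(i+1) = 6(Δ_i − Δ_(i-1)) read
  1·M_0 + 8·M_1 + 3·M_2 = 6(Δ_1 - Δ_0) = 28
Natural end conditions: M_0 = M_2 = 0.
Solving: M_0 = 0, M_1 = 7/2, M_2 = 0.
On [0, 1], g(x) = 1 - 31/12·x + 0·x² + 7/12·x³.
With x = 1/4: g(1/4) = 93/256.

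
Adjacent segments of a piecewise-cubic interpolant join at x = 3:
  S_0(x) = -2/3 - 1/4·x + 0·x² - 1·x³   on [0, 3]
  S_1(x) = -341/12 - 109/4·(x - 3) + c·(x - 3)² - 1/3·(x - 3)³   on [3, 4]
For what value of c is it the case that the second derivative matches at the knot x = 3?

-9

S_0''(x) = 0 - 6·x, so S_0''(3) = -18. On the right, S_1''(3) = 2c, so c = -9.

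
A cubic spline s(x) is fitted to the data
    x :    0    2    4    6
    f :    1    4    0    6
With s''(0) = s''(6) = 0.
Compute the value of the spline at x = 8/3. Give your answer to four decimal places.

Put M_i = s'' at the i-th knot. Here h = (2, 2, 2) and Δ = (3/2, -2, 3), so the interior equations h_(i-1)·M_(i-1) + 2(h_(i-1)+h_i)·M_i + h_i·M_(i+1) = 6(Δ_i − Δ_(i-1)) read
  2·M_0 + 8·M_1 + 2·M_2 = 6(Δ_1 - Δ_0) = -21
  2·M_1 + 8·M_2 + 2·M_3 = 6(Δ_2 - Δ_1) = 30
Natural end conditions: M_0 = M_3 = 0.
Forward elimination and back-substitution give M_0 = 0, M_1 = -19/5, M_2 = 47/10, M_3 = 0.
On [2, 4], s(x) = 4 - 31/30·(x - 2) - 19/10·(x - 2)² + 17/24·(x - 2)³.
With (x - 2) = 2/3: s(8/3) = 1084/405.

2.6765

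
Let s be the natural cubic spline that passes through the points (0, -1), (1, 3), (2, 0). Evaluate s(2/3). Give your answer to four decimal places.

2.3148

Write m_i for s''(x_i). With h_i = 1, 1 and divided differences Δ_i = 4, -3, the continuity of s' gives the tridiagonal system
  1·m_0 + 4·m_1 + 1·m_2 = 6(Δ_1 - Δ_0) = -42
Natural end conditions: m_0 = m_2 = 0.
Solving: m_0 = 0, m_1 = -21/2, m_2 = 0.
On [0, 1], s(x) = -1 + 23/4·x + 0·x² - 7/4·x³.
With x = 2/3: s(2/3) = 125/54.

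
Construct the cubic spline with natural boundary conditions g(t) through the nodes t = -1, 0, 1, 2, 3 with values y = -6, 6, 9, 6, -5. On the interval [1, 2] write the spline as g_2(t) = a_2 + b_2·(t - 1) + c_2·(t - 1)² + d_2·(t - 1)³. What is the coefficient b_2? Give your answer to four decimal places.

Put m_i = g'' at the i-th knot. Here h = (1, 1, 1, 1) and Δ = (12, 3, -3, -11), so the interior equations h_(i-1)·m_(i-1) + 2(h_(i-1)+h_i)·m_i + h_i·m_(i+1) = 6(Δ_i − Δ_(i-1)) read
  1·m_0 + 4·m_1 + 1·m_2 = 6(Δ_1 - Δ_0) = -54
  1·m_1 + 4·m_2 + 1·m_3 = 6(Δ_2 - Δ_1) = -36
  1·m_2 + 4·m_3 + 1·m_4 = 6(Δ_3 - Δ_2) = -48
Natural end conditions: m_0 = m_4 = 0.
Hence m_0 = 0, m_1 = -51/4, m_2 = -3, m_3 = -45/4, m_4 = 0.
On [1, 2], with g_2(t) = a_2 + b_2·(t - 1) + c_2·(t - 1)² + d_2·(t - 1)³: c_2 = m_2/2 = -3/2, d_2 = (m_3 - m_2)/(6h_2) = -11/8, b_2 = Δ_2 - h_2(2m_2 + m_3)/6 = -1/8.

-0.1250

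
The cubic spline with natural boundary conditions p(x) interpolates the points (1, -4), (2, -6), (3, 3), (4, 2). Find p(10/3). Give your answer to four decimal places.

Write σ_i for p''(x_i). With h_i = 1, 1, 1 and divided differences Δ_i = -2, 9, -1, the continuity of p' gives the tridiagonal system
  1·σ_0 + 4·σ_1 + 1·σ_2 = 6(Δ_1 - Δ_0) = 66
  1·σ_1 + 4·σ_2 + 1·σ_3 = 6(Δ_2 - Δ_1) = -60
Natural end conditions: σ_0 = σ_3 = 0.
Hence σ_0 = 0, σ_1 = 108/5, σ_2 = -102/5, σ_3 = 0.
On [3, 4], p(x) = 3 + 29/5·(x - 3) - 51/5·(x - 3)² + 17/5·(x - 3)³.
With (x - 3) = 1/3: p(10/3) = 106/27.

3.9259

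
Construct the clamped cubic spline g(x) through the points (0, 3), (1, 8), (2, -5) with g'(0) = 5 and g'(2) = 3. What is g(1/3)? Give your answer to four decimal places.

Write M_i for g''(x_i). With h_i = 1, 1 and divided differences Δ_i = 5, -13, the continuity of g' gives the tridiagonal system
  1·M_0 + 4·M_1 + 1·M_2 = 6(Δ_1 - Δ_0) = -108
Clamped end conditions give two more equations: 2h_0·M_0 + h_0·M_1 = 6(Δ_0 - g'(0)) = 0 and h_1·M_1 + 2h_1·M_2 = 6(g'(2) - Δ_1) = 96.
Solving: M_0 = 26, M_1 = -52, M_2 = 74.
On [0, 1], g(x) = 3 + 5·x + 13·x² - 13·x³.
With x = 1/3: g(1/3) = 152/27.

5.6296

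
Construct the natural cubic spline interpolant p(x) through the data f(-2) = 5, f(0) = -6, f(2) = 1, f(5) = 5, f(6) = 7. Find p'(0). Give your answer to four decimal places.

Put σ_i = p'' at the i-th knot. Here h = (2, 2, 3, 1) and Δ = (-11/2, 7/2, 4/3, 2), so the interior equations h_(i-1)·σ_(i-1) + 2(h_(i-1)+h_i)·σ_i + h_i·σ_(i+1) = 6(Δ_i − Δ_(i-1)) read
  2·σ_0 + 8·σ_1 + 2·σ_2 = 6(Δ_1 - Δ_0) = 54
  2·σ_1 + 10·σ_2 + 3·σ_3 = 6(Δ_2 - Δ_1) = -13
  3·σ_2 + 8·σ_3 + 1·σ_4 = 6(Δ_3 - Δ_2) = 4
Natural end conditions: σ_0 = σ_4 = 0.
Solving: σ_0 = 0, σ_1 = 2033/268, σ_2 = -224/67, σ_3 = 235/134, σ_4 = 0.
On [0, 2], p'(x) = b_1 + 2c_1·x + 3d_1·x² with b_1 = Δ_1 - h_1(2σ_1 + σ_2)/6 = -89/201, c_1 = σ_1/2 = 2033/536, d_1 = (σ_2 - σ_1)/(6h_1) = -2929/3216. So p'(0) = -89/201.

-0.4428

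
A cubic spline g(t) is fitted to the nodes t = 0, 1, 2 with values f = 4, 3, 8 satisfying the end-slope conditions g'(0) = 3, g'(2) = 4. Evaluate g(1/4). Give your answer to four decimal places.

4.2070

Let m_i = g''(x_i). Step sizes h_i = 1, 1; slopes of the chords Δ_i = (y_(i+1) - y_i)/h_i = -1, 5.
  1·m_0 + 4·m_1 + 1·m_2 = 6(Δ_1 - Δ_0) = 36
Clamped end conditions give two more equations: 2h_0·m_0 + h_0·m_1 = 6(Δ_0 - g'(0)) = -24 and h_1·m_1 + 2h_1·m_2 = 6(g'(2) - Δ_1) = -6.
Solving the tridiagonal system: m_0 = -41/2, m_1 = 17, m_2 = -23/2.
On [0, 1], g(t) = 4 + 3·t - 41/4·t² + 25/4·t³.
With t = 1/4: g(1/4) = 1077/256.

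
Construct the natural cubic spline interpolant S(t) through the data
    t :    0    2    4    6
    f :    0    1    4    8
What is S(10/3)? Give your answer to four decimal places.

2.8123

Put M_i = S'' at the i-th knot. Here h = (2, 2, 2) and Δ = (1/2, 3/2, 2), so the interior equations h_(i-1)·M_(i-1) + 2(h_(i-1)+h_i)·M_i + h_i·M_(i+1) = 6(Δ_i − Δ_(i-1)) read
  2·M_0 + 8·M_1 + 2·M_2 = 6(Δ_1 - Δ_0) = 6
  2·M_1 + 8·M_2 + 2·M_3 = 6(Δ_2 - Δ_1) = 3
Natural end conditions: M_0 = M_3 = 0.
Solving the tridiagonal system: M_0 = 0, M_1 = 7/10, M_2 = 1/5, M_3 = 0.
On [2, 4], S(t) = 1 + 29/30·(t - 2) + 7/20·(t - 2)² - 1/24·(t - 2)³.
With (t - 2) = 4/3: S(10/3) = 1139/405.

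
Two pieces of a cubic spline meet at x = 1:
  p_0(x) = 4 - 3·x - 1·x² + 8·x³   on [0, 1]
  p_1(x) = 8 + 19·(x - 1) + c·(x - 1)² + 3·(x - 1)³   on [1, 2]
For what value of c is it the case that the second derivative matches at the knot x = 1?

p_0''(x) = -2 + 48·x, so p_0''(1) = 46. On the right, p_1''(1) = 2c, so c = 23.

23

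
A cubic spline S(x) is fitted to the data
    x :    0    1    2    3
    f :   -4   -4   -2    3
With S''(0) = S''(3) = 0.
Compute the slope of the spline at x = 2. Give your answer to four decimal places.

Write M_i for S''(x_i). With h_i = 1, 1, 1 and divided differences Δ_i = 0, 2, 5, the continuity of S' gives the tridiagonal system
  1·M_0 + 4·M_1 + 1·M_2 = 6(Δ_1 - Δ_0) = 12
  1·M_1 + 4·M_2 + 1·M_3 = 6(Δ_2 - Δ_1) = 18
Natural end conditions: M_0 = M_3 = 0.
Solving: M_0 = 0, M_1 = 2, M_2 = 4, M_3 = 0.
On [2, 3], S'(x) = b_2 + 2c_2·(x - 2) + 3d_2·(x - 2)² with b_2 = Δ_2 - h_2(2M_2 + M_3)/6 = 11/3, c_2 = M_2/2 = 2, d_2 = (M_3 - M_2)/(6h_2) = -2/3. So S'(2) = 11/3.

3.6667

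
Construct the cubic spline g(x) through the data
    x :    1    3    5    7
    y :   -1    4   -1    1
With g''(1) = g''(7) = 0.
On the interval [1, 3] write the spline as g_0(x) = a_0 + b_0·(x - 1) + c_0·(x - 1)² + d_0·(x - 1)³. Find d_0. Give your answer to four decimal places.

With m_i denoting the second derivative at x_i, h_i = 2, 2, 2, and Δ_i = (y_(i+1) − y_i)/h_i = 5/2, -5/2, 1:
  2·m_0 + 8·m_1 + 2·m_2 = 6(Δ_1 - Δ_0) = -30
  2·m_1 + 8·m_2 + 2·m_3 = 6(Δ_2 - Δ_1) = 21
Natural end conditions: m_0 = m_3 = 0.
Forward elimination and back-substitution give m_0 = 0, m_1 = -47/10, m_2 = 19/5, m_3 = 0.
On [1, 3], with g_0(x) = a_0 + b_0·(x - 1) + c_0·(x - 1)² + d_0·(x - 1)³: c_0 = m_0/2 = 0, d_0 = (m_1 - m_0)/(6h_0) = -47/120, b_0 = Δ_0 - h_0(2m_0 + m_1)/6 = 61/15.

-0.3917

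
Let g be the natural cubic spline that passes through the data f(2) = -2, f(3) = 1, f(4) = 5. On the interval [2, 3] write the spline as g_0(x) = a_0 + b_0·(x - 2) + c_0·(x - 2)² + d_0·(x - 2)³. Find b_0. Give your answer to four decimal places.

2.7500

Write m_i for g''(x_i). With h_i = 1, 1 and divided differences Δ_i = 3, 4, the continuity of g' gives the tridiagonal system
  1·m_0 + 4·m_1 + 1·m_2 = 6(Δ_1 - Δ_0) = 6
Natural end conditions: m_0 = m_2 = 0.
Forward elimination and back-substitution give m_0 = 0, m_1 = 3/2, m_2 = 0.
On [2, 3], with g_0(x) = a_0 + b_0·(x - 2) + c_0·(x - 2)² + d_0·(x - 2)³: c_0 = m_0/2 = 0, d_0 = (m_1 - m_0)/(6h_0) = 1/4, b_0 = Δ_0 - h_0(2m_0 + m_1)/6 = 11/4.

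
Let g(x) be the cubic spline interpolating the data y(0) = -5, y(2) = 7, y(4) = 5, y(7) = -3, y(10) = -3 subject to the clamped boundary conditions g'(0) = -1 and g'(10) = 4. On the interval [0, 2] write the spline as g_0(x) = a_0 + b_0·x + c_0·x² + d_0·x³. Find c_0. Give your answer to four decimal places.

Let M_i = g''(x_i). Step sizes h_i = 2, 2, 3, 3; slopes of the chords Δ_i = (y_(i+1) - y_i)/h_i = 6, -1, -8/3, 0.
  2·M_0 + 8·M_1 + 2·M_2 = 6(Δ_1 - Δ_0) = -42
  2·M_1 + 10·M_2 + 3·M_3 = 6(Δ_2 - Δ_1) = -10
  3·M_2 + 12·M_3 + 3·M_4 = 6(Δ_3 - Δ_2) = 16
Clamped end conditions give two more equations: 2h_0·M_0 + h_0·M_1 = 6(Δ_0 - g'(0)) = 42 and h_3·M_3 + 2h_3·M_4 = 6(g'(10) - Δ_3) = 24.
Forward elimination and back-substitution give M_0 = 529/35, M_1 = -323/35, M_2 = 4/5, M_3 = 16/105, M_4 = 412/105.
On [0, 2], with g_0(x) = a_0 + b_0·x + c_0·x² + d_0·x³: c_0 = M_0/2 = 529/70, d_0 = (M_1 - M_0)/(6h_0) = -71/35, b_0 = Δ_0 - h_0(2M_0 + M_1)/6 = -1.

7.5571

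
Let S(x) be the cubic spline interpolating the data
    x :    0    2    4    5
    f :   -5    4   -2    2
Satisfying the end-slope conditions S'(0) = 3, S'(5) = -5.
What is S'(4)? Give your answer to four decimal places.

4.2826

Put σ_i = S'' at the i-th knot. Here h = (2, 2, 1) and Δ = (9/2, -3, 4), so the interior equations h_(i-1)·σ_(i-1) + 2(h_(i-1)+h_i)·σ_i + h_i·σ_(i+1) = 6(Δ_i − Δ_(i-1)) read
  2·σ_0 + 8·σ_1 + 2·σ_2 = 6(Δ_1 - Δ_0) = -45
  2·σ_1 + 6·σ_2 + 1·σ_3 = 6(Δ_2 - Δ_1) = 42
Clamped end conditions give two more equations: 2h_0·σ_0 + h_0·σ_1 = 6(Δ_0 - S'(0)) = 9 and h_2·σ_2 + 2h_2·σ_3 = 6(S'(5) - Δ_2) = -54.
Solving the tridiagonal system: σ_0 = 377/46, σ_1 = -547/46, σ_2 = 388/23, σ_3 = -815/23.
On [4, 5], S'(x) = b_2 + 2c_2·(x - 4) + 3d_2·(x - 4)² with b_2 = Δ_2 - h_2(2σ_2 + σ_3)/6 = 197/46, c_2 = σ_2/2 = 194/23, d_2 = (σ_3 - σ_2)/(6h_2) = -401/46. So S'(4) = 197/46.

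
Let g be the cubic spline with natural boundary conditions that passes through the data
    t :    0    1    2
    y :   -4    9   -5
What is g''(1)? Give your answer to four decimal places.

-40.5000

Put M_i = g'' at the i-th knot. Here h = (1, 1) and Δ = (13, -14), so the interior equations h_(i-1)·M_(i-1) + 2(h_(i-1)+h_i)·M_i + h_i·M_(i+1) = 6(Δ_i − Δ_(i-1)) read
  1·M_0 + 4·M_1 + 1·M_2 = 6(Δ_1 - Δ_0) = -162
Natural end conditions: M_0 = M_2 = 0.
Solving the tridiagonal system: M_0 = 0, M_1 = -81/2, M_2 = 0.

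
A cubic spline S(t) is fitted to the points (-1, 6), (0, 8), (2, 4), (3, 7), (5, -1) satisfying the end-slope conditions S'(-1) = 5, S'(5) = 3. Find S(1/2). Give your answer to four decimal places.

Put σ_i = S'' at the i-th knot. Here h = (1, 2, 1, 2) and Δ = (2, -2, 3, -4), so the interior equations h_(i-1)·σ_(i-1) + 2(h_(i-1)+h_i)·σ_i + h_i·σ_(i+1) = 6(Δ_i − Δ_(i-1)) read
  1·σ_0 + 6·σ_1 + 2·σ_2 = 6(Δ_1 - Δ_0) = -24
  2·σ_1 + 6·σ_2 + 1·σ_3 = 6(Δ_2 - Δ_1) = 30
  1·σ_2 + 6·σ_3 + 2·σ_4 = 6(Δ_3 - Δ_2) = -42
Clamped end conditions give two more equations: 2h_0·σ_0 + h_0·σ_1 = 6(Δ_0 - S'(-1)) = -18 and h_3·σ_3 + 2h_3·σ_4 = 6(S'(5) - Δ_3) = 42.
Solving the tridiagonal system: σ_0 = -550/93, σ_1 = -574/93, σ_2 = 881/93, σ_3 = -1348/93, σ_4 = 3301/186.
On [0, 2], S(t) = 8 - 97/93·t - 287/93·t² + 485/372·t³.
With t = 1/2: S(1/2) = 6815/992.

6.8700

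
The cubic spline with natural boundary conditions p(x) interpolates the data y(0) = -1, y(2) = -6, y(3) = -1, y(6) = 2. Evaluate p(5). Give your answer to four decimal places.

Put M_i = p'' at the i-th knot. Here h = (2, 1, 3) and Δ = (-5/2, 5, 1), so the interior equations h_(i-1)·M_(i-1) + 2(h_(i-1)+h_i)·M_i + h_i·M_(i+1) = 6(Δ_i − Δ_(i-1)) read
  2·M_0 + 6·M_1 + 1·M_2 = 6(Δ_1 - Δ_0) = 45
  1·M_1 + 8·M_2 + 3·M_3 = 6(Δ_2 - Δ_1) = -24
Natural end conditions: M_0 = M_3 = 0.
Solving the tridiagonal system: M_0 = 0, M_1 = 384/47, M_2 = -189/47, M_3 = 0.
On [3, 6], p(x) = -1 + 236/47·(x - 3) - 189/94·(x - 3)² + 21/94·(x - 3)³.
With (x - 3) = 2: p(5) = 131/47.

2.7872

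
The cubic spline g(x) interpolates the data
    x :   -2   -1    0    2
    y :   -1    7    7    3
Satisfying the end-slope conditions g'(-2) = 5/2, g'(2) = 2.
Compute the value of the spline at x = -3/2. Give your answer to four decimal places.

With σ_i denoting the second derivative at x_i, h_i = 1, 1, 2, and Δ_i = (y_(i+1) − y_i)/h_i = 8, 0, -2:
  1·σ_0 + 4·σ_1 + 1·σ_2 = 6(Δ_1 - Δ_0) = -48
  1·σ_1 + 6·σ_2 + 2·σ_3 = 6(Δ_2 - Δ_1) = -12
Clamped end conditions give two more equations: 2h_0·σ_0 + h_0·σ_1 = 6(Δ_0 - g'(-2)) = 33 and h_2·σ_2 + 2h_2·σ_3 = 6(g'(2) - Δ_2) = 24.
Solving: σ_0 = 281/11, σ_1 = -199/11, σ_2 = -13/11, σ_3 = 145/22.
On [-2, -1], g(x) = -1 + 5/2·(x + 2) + 281/22·(x + 2)² - 80/11·(x + 2)³.
With (x + 2) = 1/2: g(-3/2) = 223/88.

2.5341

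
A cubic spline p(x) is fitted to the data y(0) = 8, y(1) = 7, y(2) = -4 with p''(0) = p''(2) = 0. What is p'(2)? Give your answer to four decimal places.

Write M_i for p''(x_i). With h_i = 1, 1 and divided differences Δ_i = -1, -11, the continuity of p' gives the tridiagonal system
  1·M_0 + 4·M_1 + 1·M_2 = 6(Δ_1 - Δ_0) = -60
Natural end conditions: M_0 = M_2 = 0.
Solving: M_0 = 0, M_1 = -15, M_2 = 0.
On [1, 2], p'(x) = b_1 + 2c_1·(x - 1) + 3d_1·(x - 1)² with b_1 = Δ_1 - h_1(2M_1 + M_2)/6 = -6, c_1 = M_1/2 = -15/2, d_1 = (M_2 - M_1)/(6h_1) = 5/2. So p'(2) = -27/2.

-13.5000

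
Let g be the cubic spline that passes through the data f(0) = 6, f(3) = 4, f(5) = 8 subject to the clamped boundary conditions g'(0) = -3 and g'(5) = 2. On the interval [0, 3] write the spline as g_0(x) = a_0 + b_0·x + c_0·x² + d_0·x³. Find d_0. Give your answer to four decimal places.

-0.0296

Write σ_i for g''(x_i). With h_i = 3, 2 and divided differences Δ_i = -2/3, 2, the continuity of g' gives the tridiagonal system
  3·σ_0 + 10·σ_1 + 2·σ_2 = 6(Δ_1 - Δ_0) = 16
Clamped end conditions give two more equations: 2h_0·σ_0 + h_0·σ_1 = 6(Δ_0 - g'(0)) = 14 and h_1·σ_1 + 2h_1·σ_2 = 6(g'(5) - Δ_1) = 0.
Forward elimination and back-substitution give σ_0 = 26/15, σ_1 = 6/5, σ_2 = -3/5.
On [0, 3], with g_0(x) = a_0 + b_0·x + c_0·x² + d_0·x³: c_0 = σ_0/2 = 13/15, d_0 = (σ_1 - σ_0)/(6h_0) = -4/135, b_0 = Δ_0 - h_0(2σ_0 + σ_1)/6 = -3.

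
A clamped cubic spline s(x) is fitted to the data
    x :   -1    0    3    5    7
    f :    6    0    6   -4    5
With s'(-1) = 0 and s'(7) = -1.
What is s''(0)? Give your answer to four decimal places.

13.1458

Let M_i = s''(x_i). Step sizes h_i = 1, 3, 2, 2; slopes of the chords Δ_i = (y_(i+1) - y_i)/h_i = -6, 2, -5, 9/2.
  1·M_0 + 8·M_1 + 3·M_2 = 6(Δ_1 - Δ_0) = 48
  3·M_1 + 10·M_2 + 2·M_3 = 6(Δ_2 - Δ_1) = -42
  2·M_2 + 8·M_3 + 2·M_4 = 6(Δ_3 - Δ_2) = 57
Clamped end conditions give two more equations: 2h_0·M_0 + h_0·M_1 = 6(Δ_0 - s'(-1)) = -36 and h_3·M_3 + 2h_3·M_4 = 6(s'(7) - Δ_3) = -33.
Hence M_0 = -2359/96, M_1 = 631/48, M_2 = -1043/96, M_3 = 653/48, M_4 = -1445/96.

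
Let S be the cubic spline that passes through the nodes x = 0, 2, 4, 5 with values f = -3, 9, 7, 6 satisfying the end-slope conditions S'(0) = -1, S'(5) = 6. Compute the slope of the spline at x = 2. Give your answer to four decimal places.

5.0870

Put σ_i = S'' at the i-th knot. Here h = (2, 2, 1) and Δ = (6, -1, -1), so the interior equations h_(i-1)·σ_(i-1) + 2(h_(i-1)+h_i)·σ_i + h_i·σ_(i+1) = 6(Δ_i − Δ_(i-1)) read
  2·σ_0 + 8·σ_1 + 2·σ_2 = 6(Δ_1 - Δ_0) = -42
  2·σ_1 + 6·σ_2 + 1·σ_3 = 6(Δ_2 - Δ_1) = 0
Clamped end conditions give two more equations: 2h_0·σ_0 + h_0·σ_1 = 6(Δ_0 - S'(0)) = 42 and h_2·σ_2 + 2h_2·σ_3 = 6(S'(5) - Δ_2) = 42.
Solving the tridiagonal system: σ_0 = 343/23, σ_1 = -203/23, σ_2 = -14/23, σ_3 = 490/23.
On [2, 4], S'(x) = b_1 + 2c_1·(x - 2) + 3d_1·(x - 2)² with b_1 = Δ_1 - h_1(2σ_1 + σ_2)/6 = 117/23, c_1 = σ_1/2 = -203/46, d_1 = (σ_2 - σ_1)/(6h_1) = 63/92. So S'(2) = 117/23.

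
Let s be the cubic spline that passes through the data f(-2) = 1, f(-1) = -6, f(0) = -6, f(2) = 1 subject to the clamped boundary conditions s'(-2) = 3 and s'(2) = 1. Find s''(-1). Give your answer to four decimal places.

Put m_i = s'' at the i-th knot. Here h = (1, 1, 2) and Δ = (-7, 0, 7/2), so the interior equations h_(i-1)·m_(i-1) + 2(h_(i-1)+h_i)·m_i + h_i·m_(i+1) = 6(Δ_i − Δ_(i-1)) read
  1·m_0 + 4·m_1 + 1·m_2 = 6(Δ_1 - Δ_0) = 42
  1·m_1 + 6·m_2 + 2·m_3 = 6(Δ_2 - Δ_1) = 21
Clamped end conditions give two more equations: 2h_0·m_0 + h_0·m_1 = 6(Δ_0 - s'(-2)) = -60 and h_2·m_2 + 2h_2·m_3 = 6(s'(2) - Δ_2) = -15.
Solving: m_0 = -881/22, m_1 = 221/11, m_2 = 37/22, m_3 = -101/22.

20.0909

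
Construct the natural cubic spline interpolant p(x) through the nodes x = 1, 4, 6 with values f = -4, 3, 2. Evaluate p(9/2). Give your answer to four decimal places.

Let m_i = p''(x_i). Step sizes h_i = 3, 2; slopes of the chords Δ_i = (y_(i+1) - y_i)/h_i = 7/3, -1/2.
  3·m_0 + 10·m_1 + 2·m_2 = 6(Δ_1 - Δ_0) = -17
Natural end conditions: m_0 = m_2 = 0.
Solving: m_0 = 0, m_1 = -17/10, m_2 = 0.
On [4, 6], p(x) = 3 + 19/30·(x - 4) - 17/20·(x - 4)² + 17/120·(x - 4)³.
With (x - 4) = 1/2: p(9/2) = 999/320.

3.1219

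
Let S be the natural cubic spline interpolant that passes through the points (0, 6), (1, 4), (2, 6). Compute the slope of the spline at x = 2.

3

Let σ_i = S''(x_i). Step sizes h_i = 1, 1; slopes of the chords Δ_i = (y_(i+1) - y_i)/h_i = -2, 2.
  1·σ_0 + 4·σ_1 + 1·σ_2 = 6(Δ_1 - Δ_0) = 24
Natural end conditions: σ_0 = σ_2 = 0.
Forward elimination and back-substitution give σ_0 = 0, σ_1 = 6, σ_2 = 0.
On [1, 2], S'(x) = b_1 + 2c_1·(x - 1) + 3d_1·(x - 1)² with b_1 = Δ_1 - h_1(2σ_1 + σ_2)/6 = 0, c_1 = σ_1/2 = 3, d_1 = (σ_2 - σ_1)/(6h_1) = -1. So S'(2) = 3.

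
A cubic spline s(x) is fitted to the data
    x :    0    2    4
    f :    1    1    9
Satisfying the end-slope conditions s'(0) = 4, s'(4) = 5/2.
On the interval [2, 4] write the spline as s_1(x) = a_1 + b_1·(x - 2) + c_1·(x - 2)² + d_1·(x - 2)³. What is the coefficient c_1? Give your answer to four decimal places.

With σ_i denoting the second derivative at x_i, h_i = 2, 2, and Δ_i = (y_(i+1) − y_i)/h_i = 0, 4:
  2·σ_0 + 8·σ_1 + 2·σ_2 = 6(Δ_1 - Δ_0) = 24
Clamped end conditions give two more equations: 2h_0·σ_0 + h_0·σ_1 = 6(Δ_0 - s'(0)) = -24 and h_1·σ_1 + 2h_1·σ_2 = 6(s'(4) - Δ_1) = -9.
Solving the tridiagonal system: σ_0 = -75/8, σ_1 = 27/4, σ_2 = -45/8.
On [2, 4], with s_1(x) = a_1 + b_1·(x - 2) + c_1·(x - 2)² + d_1·(x - 2)³: c_1 = σ_1/2 = 27/8, d_1 = (σ_2 - σ_1)/(6h_1) = -33/32, b_1 = Δ_1 - h_1(2σ_1 + σ_2)/6 = 11/8.

3.3750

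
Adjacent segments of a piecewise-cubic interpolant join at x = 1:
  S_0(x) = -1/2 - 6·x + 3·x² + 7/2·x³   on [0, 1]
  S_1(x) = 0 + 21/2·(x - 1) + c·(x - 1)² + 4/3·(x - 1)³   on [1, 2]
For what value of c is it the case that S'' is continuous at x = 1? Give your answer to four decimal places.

13.5000

S_0''(x) = 6 + 21·x, so S_0''(1) = 27. On the right, S_1''(1) = 2c, so c = 27/2.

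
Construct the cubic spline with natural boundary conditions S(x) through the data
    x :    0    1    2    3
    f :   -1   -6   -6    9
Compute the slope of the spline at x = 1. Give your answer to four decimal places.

-4.3333

Let M_i = S''(x_i). Step sizes h_i = 1, 1, 1; slopes of the chords Δ_i = (y_(i+1) - y_i)/h_i = -5, 0, 15.
  1·M_0 + 4·M_1 + 1·M_2 = 6(Δ_1 - Δ_0) = 30
  1·M_1 + 4·M_2 + 1·M_3 = 6(Δ_2 - Δ_1) = 90
Natural end conditions: M_0 = M_3 = 0.
Forward elimination and back-substitution give M_0 = 0, M_1 = 2, M_2 = 22, M_3 = 0.
On [1, 2], S'(x) = b_1 + 2c_1·(x - 1) + 3d_1·(x - 1)² with b_1 = Δ_1 - h_1(2M_1 + M_2)/6 = -13/3, c_1 = M_1/2 = 1, d_1 = (M_2 - M_1)/(6h_1) = 10/3. So S'(1) = -13/3.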